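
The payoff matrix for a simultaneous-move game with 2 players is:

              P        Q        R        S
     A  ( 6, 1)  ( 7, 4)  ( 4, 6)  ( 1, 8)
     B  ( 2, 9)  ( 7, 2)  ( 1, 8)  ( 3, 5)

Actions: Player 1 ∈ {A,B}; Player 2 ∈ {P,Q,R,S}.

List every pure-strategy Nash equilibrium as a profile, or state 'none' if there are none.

(A,P): not NE [P2→S gives 8>1]
(A,Q): not NE [P2→S gives 8>4]
(A,R): not NE [P2→S gives 8>6]
(A,S): not NE [P1→B gives 3>1]
(B,P): not NE [P1→A gives 6>2]
(B,Q): not NE [P2→P gives 9>2]
(B,R): not NE [P1→A gives 4>1; P2→P gives 9>8]
(B,S): not NE [P2→P gives 9>5]

No pure NE.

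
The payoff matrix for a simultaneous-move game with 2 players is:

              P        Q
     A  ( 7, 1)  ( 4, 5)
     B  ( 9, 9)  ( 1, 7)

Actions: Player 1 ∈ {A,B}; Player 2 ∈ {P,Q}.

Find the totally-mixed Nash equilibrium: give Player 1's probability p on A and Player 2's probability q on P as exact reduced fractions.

P1 indiff ⇒ q·7+(1-q)·4 = q·9+(1-q)·1 ⇒ q(-2) = (1-q)(-3) ⇒ q = 3/5
P2 indiff ⇒ p·1+(1-p)·9 = p·5+(1-p)·7 ⇒ p(-4) = (1-p)(-2) ⇒ p = 1/3

p=1/3, q=3/5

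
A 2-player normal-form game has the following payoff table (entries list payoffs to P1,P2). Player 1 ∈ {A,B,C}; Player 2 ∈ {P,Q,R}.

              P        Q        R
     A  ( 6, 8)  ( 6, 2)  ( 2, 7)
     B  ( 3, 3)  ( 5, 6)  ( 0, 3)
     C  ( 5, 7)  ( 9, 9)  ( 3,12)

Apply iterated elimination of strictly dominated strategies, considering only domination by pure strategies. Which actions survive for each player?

P1 drop B (A beats it: P:6>3 Q:6>5 R:2>0)
P2 drop Q (R beats it: A:7>2 C:12>9)
P1→{A,C} P2→{P,R}

Remaining: P1:{A,C} P2:{P,R}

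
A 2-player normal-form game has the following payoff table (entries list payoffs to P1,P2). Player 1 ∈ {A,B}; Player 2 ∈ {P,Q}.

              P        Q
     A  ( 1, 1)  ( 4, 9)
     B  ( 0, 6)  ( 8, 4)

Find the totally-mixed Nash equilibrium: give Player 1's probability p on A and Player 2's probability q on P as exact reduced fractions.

P1 indiff ⇒ q·1+(1-q)·4 = q·0+(1-q)·8 ⇒ q(1) = (1-q)(4) ⇒ q = 4/5
P2 indiff ⇒ p·1+(1-p)·6 = p·9+(1-p)·4 ⇒ p(-8) = (1-p)(-2) ⇒ p = 1/5

(p,q) = (1/5, 4/5)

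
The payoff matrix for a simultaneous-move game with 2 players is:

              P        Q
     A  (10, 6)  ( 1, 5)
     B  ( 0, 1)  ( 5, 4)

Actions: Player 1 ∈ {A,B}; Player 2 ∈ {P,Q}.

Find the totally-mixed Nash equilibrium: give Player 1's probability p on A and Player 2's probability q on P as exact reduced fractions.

P1 indiff ⇒ q·10+(1-q)·1 = q·0+(1-q)·5 ⇒ q(10) = (1-q)(4) ⇒ q = 2/7
P2 indiff ⇒ p·6+(1-p)·1 = p·5+(1-p)·4 ⇒ p(1) = (1-p)(3) ⇒ p = 3/4

P1 mixes 3/4 on A; P2 mixes 2/7 on P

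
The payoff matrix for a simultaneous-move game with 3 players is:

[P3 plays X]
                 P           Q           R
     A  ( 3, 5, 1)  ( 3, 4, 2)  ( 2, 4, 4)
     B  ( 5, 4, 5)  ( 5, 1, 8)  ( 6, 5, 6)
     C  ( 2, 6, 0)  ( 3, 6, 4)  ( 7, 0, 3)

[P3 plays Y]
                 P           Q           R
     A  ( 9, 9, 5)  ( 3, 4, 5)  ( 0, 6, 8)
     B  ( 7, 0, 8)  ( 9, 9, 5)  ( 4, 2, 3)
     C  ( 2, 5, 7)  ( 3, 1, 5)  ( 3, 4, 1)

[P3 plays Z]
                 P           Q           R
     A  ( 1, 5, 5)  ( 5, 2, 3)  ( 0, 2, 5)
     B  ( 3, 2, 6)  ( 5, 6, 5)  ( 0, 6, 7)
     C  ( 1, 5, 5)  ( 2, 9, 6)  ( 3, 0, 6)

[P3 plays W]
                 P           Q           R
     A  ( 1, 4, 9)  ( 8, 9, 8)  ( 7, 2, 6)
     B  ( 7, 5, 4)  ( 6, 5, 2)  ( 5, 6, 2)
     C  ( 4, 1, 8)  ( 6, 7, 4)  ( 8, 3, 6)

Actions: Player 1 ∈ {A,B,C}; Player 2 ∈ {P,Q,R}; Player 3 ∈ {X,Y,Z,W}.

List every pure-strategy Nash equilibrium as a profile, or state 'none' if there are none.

NE set: (A,Q,W)

(A,P,X): not NE [P1→B gives 5>3; P3→W gives 9>1]
(A,P,Y): not NE [P3→W gives 9>5]
(A,P,Z): not NE [P1→B gives 3>1; P3→W gives 9>5]
(A,P,W): not NE [P1→B gives 7>1; P2→Q gives 9>4]
(A,Q,X): not NE [P1→B gives 5>3; P2→P gives 5>4; P3→W gives 8>2]
(A,Q,Y): not NE [P1→B gives 9>3; P2→P gives 9>4; P3→W gives 8>5]
(A,Q,Z): not NE [P2→P gives 5>2; P3→W gives 8>3]
(A,Q,W): NE
(A,R,X): not NE [P1→C gives 7>2; P2→P gives 5>4; P3→Y gives 8>4]
(A,R,Y): not NE [P1→B gives 4>0; P2→P gives 9>6]
(A,R,Z): not NE [P1→C gives 3>0; P2→P gives 5>2; P3→Y gives 8>5]
(A,R,W): not NE [P1→C gives 8>7; P2→Q gives 9>2; P3→Y gives 8>6]
(B,P,X): not NE [P2→R gives 5>4; P3→Y gives 8>5]
(B,P,Y): not NE [P1→A gives 9>7; P2→Q gives 9>0]
(B,P,Z): not NE [P2→R gives 6>2; P3→Y gives 8>6]
(B,P,W): not NE [P2→R gives 6>5; P3→Y gives 8>4]
(B,Q,X): not NE [P2→R gives 5>1]
(B,Q,Y): not NE [P3→X gives 8>5]
(B,Q,Z): not NE [P3→X gives 8>5]
(B,Q,W): not NE [P1→A gives 8>6; P2→R gives 6>5; P3→X gives 8>2]
(B,R,X): not NE [P1→C gives 7>6; P3→Z gives 7>6]
(B,R,Y): not NE [P2→Q gives 9>2; P3→Z gives 7>3]
(B,R,Z): not NE [P1→C gives 3>0]
(B,R,W): not NE [P1→C gives 8>5; P3→Z gives 7>2]
(C,P,X): not NE [P1→B gives 5>2; P3→W gives 8>0]
(C,P,Y): not NE [P1→A gives 9>2; P3→W gives 8>7]
(C,P,Z): not NE [P1→B gives 3>1; P2→Q gives 9>5; P3→W gives 8>5]
(C,P,W): not NE [P1→B gives 7>4; P2→Q gives 7>1]
(C,Q,X): not NE [P1→B gives 5>3; P3→Z gives 6>4]
(C,Q,Y): not NE [P1→B gives 9>3; P2→P gives 5>1; P3→Z gives 6>5]
(C,Q,Z): not NE [P1→B gives 5>2]
(C,Q,W): not NE [P1→A gives 8>6; P3→Z gives 6>4]
(C,R,X): not NE [P2→Q gives 6>0; P3→W gives 6>3]
(C,R,Y): not NE [P1→B gives 4>3; P2→P gives 5>4; P3→W gives 6>1]
(C,R,Z): not NE [P2→Q gives 9>0]
(C,R,W): not NE [P2→Q gives 7>3]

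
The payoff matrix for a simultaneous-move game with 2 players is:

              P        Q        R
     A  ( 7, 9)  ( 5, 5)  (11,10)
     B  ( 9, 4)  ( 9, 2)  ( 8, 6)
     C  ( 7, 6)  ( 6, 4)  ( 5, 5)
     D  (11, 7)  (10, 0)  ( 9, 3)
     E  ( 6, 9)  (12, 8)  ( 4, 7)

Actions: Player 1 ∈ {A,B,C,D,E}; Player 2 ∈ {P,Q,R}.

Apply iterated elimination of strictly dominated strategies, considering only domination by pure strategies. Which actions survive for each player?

P1 drop B (D beats it: P:11>9 Q:10>9 R:9>8)
P1 drop C (D beats it: P:11>7 Q:10>6 R:9>5)
P2 drop Q (P beats it: A:9>5 D:7>0 E:9>8)
P1 drop E (A beats it: P:7>6 R:11>4)
P1→{A,D} P2→{P,R}

IESDS → P1:{A,D} P2:{P,R}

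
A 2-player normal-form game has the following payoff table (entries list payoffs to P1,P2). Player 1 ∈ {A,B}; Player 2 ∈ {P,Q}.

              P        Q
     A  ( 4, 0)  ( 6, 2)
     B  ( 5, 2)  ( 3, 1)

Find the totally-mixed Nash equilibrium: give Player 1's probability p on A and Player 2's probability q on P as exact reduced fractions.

P1 indiff ⇒ q·4+(1-q)·6 = q·5+(1-q)·3 ⇒ q(-1) = (1-q)(-3) ⇒ q = 3/4
P2 indiff ⇒ p·0+(1-p)·2 = p·2+(1-p)·1 ⇒ p(-2) = (1-p)(-1) ⇒ p = 1/3

P1 mixes 1/3 on A; P2 mixes 3/4 on P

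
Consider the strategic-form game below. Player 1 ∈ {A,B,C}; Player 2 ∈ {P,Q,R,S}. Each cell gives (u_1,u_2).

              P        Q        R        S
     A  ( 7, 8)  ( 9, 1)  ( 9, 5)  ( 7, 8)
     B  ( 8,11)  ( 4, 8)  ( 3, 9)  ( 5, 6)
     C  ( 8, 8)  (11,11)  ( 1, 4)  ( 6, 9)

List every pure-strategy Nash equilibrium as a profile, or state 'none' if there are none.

(A,P): not NE [P1→C gives 8>7]
(A,Q): not NE [P1→C gives 11>9; P2→S gives 8>1]
(A,R): not NE [P2→S gives 8>5]
(A,S): NE
(B,P): NE
(B,Q): not NE [P1→C gives 11>4; P2→P gives 11>8]
(B,R): not NE [P1→A gives 9>3; P2→P gives 11>9]
(B,S): not NE [P1→A gives 7>5; P2→P gives 11>6]
(C,P): not NE [P2→Q gives 11>8]
(C,Q): NE
(C,R): not NE [P1→A gives 9>1; P2→Q gives 11>4]
(C,S): not NE [P1→A gives 7>6; P2→Q gives 11>9]

PSNE = {(A,S), (B,P), (C,Q)}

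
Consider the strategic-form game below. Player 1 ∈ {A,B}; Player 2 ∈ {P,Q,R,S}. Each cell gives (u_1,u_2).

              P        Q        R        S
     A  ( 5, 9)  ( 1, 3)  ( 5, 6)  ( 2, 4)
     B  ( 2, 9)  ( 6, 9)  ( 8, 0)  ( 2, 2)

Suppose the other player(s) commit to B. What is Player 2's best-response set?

u_2(P vs B) = 9
u_2(Q vs B) = 9
u_2(R vs B) = 0
u_2(S vs B) = 2
max payoff 9 at {P,Q}

argmax u_2 = {P,Q}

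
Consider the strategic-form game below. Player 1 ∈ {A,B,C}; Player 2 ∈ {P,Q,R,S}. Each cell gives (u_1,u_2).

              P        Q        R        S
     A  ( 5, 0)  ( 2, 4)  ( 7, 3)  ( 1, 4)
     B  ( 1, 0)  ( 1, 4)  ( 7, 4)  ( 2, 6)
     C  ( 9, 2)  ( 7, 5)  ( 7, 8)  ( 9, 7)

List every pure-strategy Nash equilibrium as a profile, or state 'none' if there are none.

PSNE = {(C,R)}

(A,P): not NE [P1→C gives 9>5; P2→S gives 4>0]
(A,Q): not NE [P1→C gives 7>2]
(A,R): not NE [P2→S gives 4>3]
(A,S): not NE [P1→C gives 9>1]
(B,P): not NE [P1→C gives 9>1; P2→S gives 6>0]
(B,Q): not NE [P1→C gives 7>1; P2→S gives 6>4]
(B,R): not NE [P2→S gives 6>4]
(B,S): not NE [P1→C gives 9>2]
(C,P): not NE [P2→R gives 8>2]
(C,Q): not NE [P2→R gives 8>5]
(C,R): NE
(C,S): not NE [P2→R gives 8>7]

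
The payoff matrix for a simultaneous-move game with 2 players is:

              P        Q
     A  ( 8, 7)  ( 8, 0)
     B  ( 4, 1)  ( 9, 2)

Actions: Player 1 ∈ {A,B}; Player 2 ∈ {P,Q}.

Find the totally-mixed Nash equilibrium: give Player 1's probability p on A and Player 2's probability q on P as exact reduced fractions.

(p,q) = (1/8, 1/5)

P1 indiff ⇒ q·8+(1-q)·8 = q·4+(1-q)·9 ⇒ q(4) = (1-q)(1) ⇒ q = 1/5
P2 indiff ⇒ p·7+(1-p)·1 = p·0+(1-p)·2 ⇒ p(7) = (1-p)(1) ⇒ p = 1/8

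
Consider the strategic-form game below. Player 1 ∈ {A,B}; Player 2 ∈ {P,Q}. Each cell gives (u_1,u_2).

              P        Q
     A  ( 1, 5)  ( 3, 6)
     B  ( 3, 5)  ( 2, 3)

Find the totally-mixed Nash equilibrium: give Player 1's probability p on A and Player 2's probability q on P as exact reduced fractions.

P1 indiff ⇒ q·1+(1-q)·3 = q·3+(1-q)·2 ⇒ q(-2) = (1-q)(-1) ⇒ q = 1/3
P2 indiff ⇒ p·5+(1-p)·5 = p·6+(1-p)·3 ⇒ p(-1) = (1-p)(-2) ⇒ p = 2/3

P1 mixes 2/3 on A; P2 mixes 1/3 on P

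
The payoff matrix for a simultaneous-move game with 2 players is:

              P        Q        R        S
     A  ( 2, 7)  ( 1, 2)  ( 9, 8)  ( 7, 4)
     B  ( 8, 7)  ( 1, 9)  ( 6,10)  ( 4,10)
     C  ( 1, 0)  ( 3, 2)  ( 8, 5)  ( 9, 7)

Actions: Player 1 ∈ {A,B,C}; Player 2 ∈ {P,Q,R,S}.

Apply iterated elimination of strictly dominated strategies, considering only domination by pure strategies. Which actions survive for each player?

Remaining: P1:{A,C} P2:{R,S}

P2 drop P (R beats it: A:8>7 B:10>7 C:5>0)
P1 drop B (C beats it: Q:3>1 R:8>6 S:9>4)
P2 drop Q (R beats it: A:8>2 C:5>2)
P1→{A,C} P2→{R,S}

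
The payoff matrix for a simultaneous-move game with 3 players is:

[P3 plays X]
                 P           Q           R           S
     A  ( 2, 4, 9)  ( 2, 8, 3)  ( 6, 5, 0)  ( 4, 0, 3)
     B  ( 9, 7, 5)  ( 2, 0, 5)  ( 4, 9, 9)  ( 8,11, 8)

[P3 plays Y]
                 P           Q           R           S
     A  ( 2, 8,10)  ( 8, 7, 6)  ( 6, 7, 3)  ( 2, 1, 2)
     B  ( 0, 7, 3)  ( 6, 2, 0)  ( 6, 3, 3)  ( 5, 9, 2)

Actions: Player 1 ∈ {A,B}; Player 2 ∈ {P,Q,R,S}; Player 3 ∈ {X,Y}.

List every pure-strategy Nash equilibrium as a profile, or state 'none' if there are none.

(A,P,X): not NE [P1→B gives 9>2; P2→Q gives 8>4; P3→Y gives 10>9]
(A,P,Y): NE
(A,Q,X): not NE [P3→Y gives 6>3]
(A,Q,Y): not NE [P2→P gives 8>7]
(A,R,X): not NE [P2→Q gives 8>5; P3→Y gives 3>0]
(A,R,Y): not NE [P2→P gives 8>7]
(A,S,X): not NE [P1→B gives 8>4; P2→Q gives 8>0]
(A,S,Y): not NE [P1→B gives 5>2; P2→P gives 8>1; P3→X gives 3>2]
(B,P,X): not NE [P2→S gives 11>7]
(B,P,Y): not NE [P1→A gives 2>0; P2→S gives 9>7; P3→X gives 5>3]
(B,Q,X): not NE [P2→S gives 11>0]
(B,Q,Y): not NE [P1→A gives 8>6; P2→S gives 9>2; P3→X gives 5>0]
(B,R,X): not NE [P1→A gives 6>4; P2→S gives 11>9]
(B,R,Y): not NE [P2→S gives 9>3; P3→X gives 9>3]
(B,S,X): NE
(B,S,Y): not NE [P3→X gives 8>2]

NE set: (A,P,Y), (B,S,X)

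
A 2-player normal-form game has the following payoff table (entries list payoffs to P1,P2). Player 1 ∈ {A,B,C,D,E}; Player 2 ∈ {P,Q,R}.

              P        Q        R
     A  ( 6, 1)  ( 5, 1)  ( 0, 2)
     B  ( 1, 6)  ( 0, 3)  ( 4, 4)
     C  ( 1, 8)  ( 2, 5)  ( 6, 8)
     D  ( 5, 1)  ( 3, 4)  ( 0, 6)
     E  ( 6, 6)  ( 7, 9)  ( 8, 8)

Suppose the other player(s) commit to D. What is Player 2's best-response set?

argmax u_2 = {R}

u_2(P vs D) = 1
u_2(Q vs D) = 4
u_2(R vs D) = 6
max payoff 6 at {R}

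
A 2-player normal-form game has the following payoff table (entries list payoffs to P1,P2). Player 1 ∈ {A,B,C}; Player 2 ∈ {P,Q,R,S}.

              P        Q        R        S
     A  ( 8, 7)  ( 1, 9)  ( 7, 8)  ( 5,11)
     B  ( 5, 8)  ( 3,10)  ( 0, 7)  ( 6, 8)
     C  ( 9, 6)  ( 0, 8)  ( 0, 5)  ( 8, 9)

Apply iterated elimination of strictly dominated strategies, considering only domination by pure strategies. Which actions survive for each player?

Remaining: P1:{B,C} P2:{Q,S}

P2 drop P (Q beats it: A:9>7 B:10>8 C:8>6)
P2 drop R (Q beats it: A:9>8 B:10>7 C:8>5)
P1 drop A (B beats it: Q:3>1 S:6>5)
P1→{B,C} P2→{Q,S}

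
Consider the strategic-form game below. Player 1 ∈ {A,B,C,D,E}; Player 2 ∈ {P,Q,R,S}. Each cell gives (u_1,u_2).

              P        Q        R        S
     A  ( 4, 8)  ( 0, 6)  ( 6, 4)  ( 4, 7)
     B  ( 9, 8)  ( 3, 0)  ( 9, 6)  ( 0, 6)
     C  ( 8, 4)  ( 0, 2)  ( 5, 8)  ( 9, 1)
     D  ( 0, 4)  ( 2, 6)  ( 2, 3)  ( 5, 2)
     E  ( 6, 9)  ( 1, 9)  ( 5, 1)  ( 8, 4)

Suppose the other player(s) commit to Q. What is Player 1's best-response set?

u_1(A vs Q) = 0
u_1(B vs Q) = 3
u_1(C vs Q) = 0
u_1(D vs Q) = 2
u_1(E vs Q) = 1
max payoff 3 at {B}

BR_1 = {B}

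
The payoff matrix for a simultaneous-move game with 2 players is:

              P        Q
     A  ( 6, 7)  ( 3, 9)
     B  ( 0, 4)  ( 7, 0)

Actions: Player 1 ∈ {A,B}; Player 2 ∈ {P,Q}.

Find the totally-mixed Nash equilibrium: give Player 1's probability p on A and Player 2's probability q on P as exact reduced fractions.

P1 indiff ⇒ q·6+(1-q)·3 = q·0+(1-q)·7 ⇒ q(6) = (1-q)(4) ⇒ q = 2/5
P2 indiff ⇒ p·7+(1-p)·4 = p·9+(1-p)·0 ⇒ p(-2) = (1-p)(-4) ⇒ p = 2/3

(p,q) = (2/3, 2/5)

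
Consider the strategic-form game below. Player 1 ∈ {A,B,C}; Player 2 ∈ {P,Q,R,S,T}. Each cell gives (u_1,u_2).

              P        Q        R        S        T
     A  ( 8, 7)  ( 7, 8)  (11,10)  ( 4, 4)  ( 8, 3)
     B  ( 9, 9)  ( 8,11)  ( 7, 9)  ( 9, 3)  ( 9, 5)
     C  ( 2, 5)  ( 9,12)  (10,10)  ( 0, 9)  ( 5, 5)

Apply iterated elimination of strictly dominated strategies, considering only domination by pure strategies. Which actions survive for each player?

P2 drop P (Q beats it: A:8>7 B:11>9 C:12>5)
P2 drop S (Q beats it: A:8>4 B:11>3 C:12>9)
P2 drop T (Q beats it: A:8>3 B:11>5 C:12>5)
P1 drop B (C beats it: Q:9>8 R:10>7)
P1→{A,C} P2→{Q,R}

Remaining: P1:{A,C} P2:{Q,R}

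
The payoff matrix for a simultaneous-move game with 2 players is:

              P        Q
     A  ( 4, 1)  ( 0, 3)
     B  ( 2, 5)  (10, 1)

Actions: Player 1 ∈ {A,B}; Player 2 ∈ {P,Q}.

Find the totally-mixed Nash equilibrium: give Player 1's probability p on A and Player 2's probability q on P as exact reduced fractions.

P1 indiff ⇒ q·4+(1-q)·0 = q·2+(1-q)·10 ⇒ q(2) = (1-q)(10) ⇒ q = 5/6
P2 indiff ⇒ p·1+(1-p)·5 = p·3+(1-p)·1 ⇒ p(-2) = (1-p)(-4) ⇒ p = 2/3

(p,q) = (2/3, 5/6)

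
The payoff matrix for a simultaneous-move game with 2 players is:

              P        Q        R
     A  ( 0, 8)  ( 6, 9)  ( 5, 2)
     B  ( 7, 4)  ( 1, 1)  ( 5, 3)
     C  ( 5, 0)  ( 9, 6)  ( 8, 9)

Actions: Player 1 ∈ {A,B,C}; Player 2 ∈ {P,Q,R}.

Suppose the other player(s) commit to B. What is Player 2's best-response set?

argmax u_2 = {P}

u_2(P vs B) = 4
u_2(Q vs B) = 1
u_2(R vs B) = 3
max payoff 4 at {P}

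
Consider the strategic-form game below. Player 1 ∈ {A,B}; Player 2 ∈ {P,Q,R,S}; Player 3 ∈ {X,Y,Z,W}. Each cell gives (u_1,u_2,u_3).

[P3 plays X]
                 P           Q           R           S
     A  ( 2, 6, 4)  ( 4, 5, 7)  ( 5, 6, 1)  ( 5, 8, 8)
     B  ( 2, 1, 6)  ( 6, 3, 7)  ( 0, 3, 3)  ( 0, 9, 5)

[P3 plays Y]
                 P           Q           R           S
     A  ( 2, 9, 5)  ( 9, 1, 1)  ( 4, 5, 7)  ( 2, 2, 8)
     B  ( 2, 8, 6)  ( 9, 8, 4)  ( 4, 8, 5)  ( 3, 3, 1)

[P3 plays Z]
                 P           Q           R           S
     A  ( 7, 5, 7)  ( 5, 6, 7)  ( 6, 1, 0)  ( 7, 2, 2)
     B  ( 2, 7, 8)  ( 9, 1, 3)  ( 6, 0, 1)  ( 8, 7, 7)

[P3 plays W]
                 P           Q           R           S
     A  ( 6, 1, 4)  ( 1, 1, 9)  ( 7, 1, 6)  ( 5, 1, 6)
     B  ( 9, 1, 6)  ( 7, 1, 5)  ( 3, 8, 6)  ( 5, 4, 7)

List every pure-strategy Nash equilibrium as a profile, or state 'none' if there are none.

Nash profiles: (A,S,X), (B,S,Z)

(A,P,X): not NE [P2→S gives 8>6; P3→Z gives 7>4]
(A,P,Y): not NE [P3→Z gives 7>5]
(A,P,Z): not NE [P2→Q gives 6>5]
(A,P,W): not NE [P1→B gives 9>6; P3→Z gives 7>4]
(A,Q,X): not NE [P1→B gives 6>4; P2→S gives 8>5; P3→W gives 9>7]
(A,Q,Y): not NE [P2→P gives 9>1; P3→W gives 9>1]
(A,Q,Z): not NE [P1→B gives 9>5; P3→W gives 9>7]
(A,Q,W): not NE [P1→B gives 7>1]
(A,R,X): not NE [P2→S gives 8>6; P3→Y gives 7>1]
(A,R,Y): not NE [P2→P gives 9>5]
(A,R,Z): not NE [P2→Q gives 6>1; P3→Y gives 7>0]
(A,R,W): not NE [P3→Y gives 7>6]
(A,S,X): NE
(A,S,Y): not NE [P1→B gives 3>2; P2→P gives 9>2]
(A,S,Z): not NE [P1→B gives 8>7; P2→Q gives 6>2; P3→Y gives 8>2]
(A,S,W): not NE [P3→Y gives 8>6]
(B,P,X): not NE [P2→S gives 9>1; P3→Z gives 8>6]
(B,P,Y): not NE [P3→Z gives 8>6]
(B,P,Z): not NE [P1→A gives 7>2]
(B,P,W): not NE [P2→R gives 8>1; P3→Z gives 8>6]
(B,Q,X): not NE [P2→S gives 9>3]
(B,Q,Y): not NE [P3→X gives 7>4]
(B,Q,Z): not NE [P2→S gives 7>1; P3→X gives 7>3]
(B,Q,W): not NE [P2→R gives 8>1; P3→X gives 7>5]
(B,R,X): not NE [P1→A gives 5>0; P2→S gives 9>3; P3→W gives 6>3]
(B,R,Y): not NE [P3→W gives 6>5]
(B,R,Z): not NE [P2→S gives 7>0; P3→W gives 6>1]
(B,R,W): not NE [P1→A gives 7>3]
(B,S,X): not NE [P1→A gives 5>0; P3→W gives 7>5]
(B,S,Y): not NE [P2→R gives 8>3; P3→W gives 7>1]
(B,S,Z): NE
(B,S,W): not NE [P2→R gives 8>4]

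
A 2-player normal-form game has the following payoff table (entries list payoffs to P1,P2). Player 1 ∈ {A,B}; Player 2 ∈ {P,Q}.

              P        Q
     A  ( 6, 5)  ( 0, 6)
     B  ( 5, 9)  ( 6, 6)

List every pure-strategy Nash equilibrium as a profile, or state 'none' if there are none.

(A,P): not NE [P2→Q gives 6>5]
(A,Q): not NE [P1→B gives 6>0]
(B,P): not NE [P1→A gives 6>5]
(B,Q): not NE [P2→P gives 9>6]

Equilibria: none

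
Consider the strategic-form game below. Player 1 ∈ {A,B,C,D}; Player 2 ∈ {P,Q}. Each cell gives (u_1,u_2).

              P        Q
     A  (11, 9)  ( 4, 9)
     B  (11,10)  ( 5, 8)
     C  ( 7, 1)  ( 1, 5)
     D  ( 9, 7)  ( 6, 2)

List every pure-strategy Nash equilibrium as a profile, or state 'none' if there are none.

(A,P): NE
(A,Q): not NE [P1→D gives 6>4]
(B,P): NE
(B,Q): not NE [P1→D gives 6>5; P2→P gives 10>8]
(C,P): not NE [P1→B gives 11>7; P2→Q gives 5>1]
(C,Q): not NE [P1→D gives 6>1]
(D,P): not NE [P1→B gives 11>9]
(D,Q): not NE [P2→P gives 7>2]

NE set: (A,P), (B,P)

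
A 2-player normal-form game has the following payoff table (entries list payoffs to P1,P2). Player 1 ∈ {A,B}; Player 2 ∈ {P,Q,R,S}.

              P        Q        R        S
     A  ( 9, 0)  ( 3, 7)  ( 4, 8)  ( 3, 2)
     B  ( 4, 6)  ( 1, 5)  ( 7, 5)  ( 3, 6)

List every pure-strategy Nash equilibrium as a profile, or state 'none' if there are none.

(A,P): not NE [P2→R gives 8>0]
(A,Q): not NE [P2→R gives 8>7]
(A,R): not NE [P1→B gives 7>4]
(A,S): not NE [P2→R gives 8>2]
(B,P): not NE [P1→A gives 9>4]
(B,Q): not NE [P1→A gives 3>1; P2→S gives 6>5]
(B,R): not NE [P2→S gives 6>5]
(B,S): NE

PSNE = {(B,S)}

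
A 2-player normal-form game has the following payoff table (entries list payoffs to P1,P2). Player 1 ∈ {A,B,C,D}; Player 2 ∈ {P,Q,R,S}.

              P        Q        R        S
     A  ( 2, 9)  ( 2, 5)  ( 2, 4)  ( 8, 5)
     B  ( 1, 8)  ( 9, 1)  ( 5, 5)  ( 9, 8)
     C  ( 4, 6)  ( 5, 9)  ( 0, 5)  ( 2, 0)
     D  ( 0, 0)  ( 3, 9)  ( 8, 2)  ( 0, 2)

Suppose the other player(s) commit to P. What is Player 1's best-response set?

u_1(A vs P) = 2
u_1(B vs P) = 1
u_1(C vs P) = 4
u_1(D vs P) = 0
max payoff 4 at {C}

argmax u_1 = {C}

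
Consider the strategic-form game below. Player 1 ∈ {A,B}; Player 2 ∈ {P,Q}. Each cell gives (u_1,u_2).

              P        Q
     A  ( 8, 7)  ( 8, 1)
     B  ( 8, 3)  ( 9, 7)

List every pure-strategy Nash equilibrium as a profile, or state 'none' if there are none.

(A,P): NE
(A,Q): not NE [P1→B gives 9>8; P2→P gives 7>1]
(B,P): not NE [P2→Q gives 7>3]
(B,Q): NE

NE set: (A,P), (B,Q)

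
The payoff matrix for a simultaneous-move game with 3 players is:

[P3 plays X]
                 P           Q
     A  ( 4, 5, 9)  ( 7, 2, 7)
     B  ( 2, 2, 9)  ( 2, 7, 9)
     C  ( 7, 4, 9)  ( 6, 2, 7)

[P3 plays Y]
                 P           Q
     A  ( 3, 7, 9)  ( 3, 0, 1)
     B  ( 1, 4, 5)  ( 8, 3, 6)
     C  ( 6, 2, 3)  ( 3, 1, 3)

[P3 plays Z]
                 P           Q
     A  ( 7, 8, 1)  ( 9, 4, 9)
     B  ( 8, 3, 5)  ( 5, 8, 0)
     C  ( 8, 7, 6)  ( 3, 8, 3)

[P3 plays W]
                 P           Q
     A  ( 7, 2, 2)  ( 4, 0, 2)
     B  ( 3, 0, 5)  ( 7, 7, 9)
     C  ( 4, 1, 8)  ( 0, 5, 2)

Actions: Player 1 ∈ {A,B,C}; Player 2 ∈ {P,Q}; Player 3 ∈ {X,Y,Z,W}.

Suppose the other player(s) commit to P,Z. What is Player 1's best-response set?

P1 best: {B,C}

u_1(A vs P,Z) = 7
u_1(B vs P,Z) = 8
u_1(C vs P,Z) = 8
max payoff 8 at {B,C}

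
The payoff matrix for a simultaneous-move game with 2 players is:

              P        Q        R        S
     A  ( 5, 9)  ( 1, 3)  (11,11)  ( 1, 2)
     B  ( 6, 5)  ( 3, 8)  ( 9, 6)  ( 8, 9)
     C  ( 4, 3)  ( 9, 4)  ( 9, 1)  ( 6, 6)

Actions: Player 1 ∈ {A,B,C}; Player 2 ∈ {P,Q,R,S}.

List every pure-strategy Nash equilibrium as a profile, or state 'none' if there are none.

(A,P): not NE [P1→B gives 6>5; P2→R gives 11>9]
(A,Q): not NE [P1→C gives 9>1; P2→R gives 11>3]
(A,R): NE
(A,S): not NE [P1→B gives 8>1; P2→R gives 11>2]
(B,P): not NE [P2→S gives 9>5]
(B,Q): not NE [P1→C gives 9>3; P2→S gives 9>8]
(B,R): not NE [P1→A gives 11>9; P2→S gives 9>6]
(B,S): NE
(C,P): not NE [P1→B gives 6>4; P2→S gives 6>3]
(C,Q): not NE [P2→S gives 6>4]
(C,R): not NE [P1→A gives 11>9; P2→S gives 6>1]
(C,S): not NE [P1→B gives 8>6]

PSNE = {(A,R), (B,S)}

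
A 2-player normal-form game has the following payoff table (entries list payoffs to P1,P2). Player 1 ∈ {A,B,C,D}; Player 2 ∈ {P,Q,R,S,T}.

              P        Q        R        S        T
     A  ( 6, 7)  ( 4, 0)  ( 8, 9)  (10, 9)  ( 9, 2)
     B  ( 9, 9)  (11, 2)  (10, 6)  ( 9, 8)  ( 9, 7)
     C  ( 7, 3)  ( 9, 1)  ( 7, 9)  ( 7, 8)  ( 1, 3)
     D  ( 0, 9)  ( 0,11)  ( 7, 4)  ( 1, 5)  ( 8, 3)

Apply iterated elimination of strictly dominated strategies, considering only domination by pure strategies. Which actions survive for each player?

P1 drop C (B beats it: P:9>7 Q:11>9 R:10>7 S:9>7 T:9>1)
P1 drop D (A beats it: P:6>0 Q:4>0 R:8>7 S:10>1 T:9>8)
P2 drop Q (P beats it: A:7>0 B:9>2)
P2 drop T (P beats it: A:7>2 B:9>7)
P1→{A,B} P2→{P,R,S}

Remaining: P1:{A,B} P2:{P,R,S}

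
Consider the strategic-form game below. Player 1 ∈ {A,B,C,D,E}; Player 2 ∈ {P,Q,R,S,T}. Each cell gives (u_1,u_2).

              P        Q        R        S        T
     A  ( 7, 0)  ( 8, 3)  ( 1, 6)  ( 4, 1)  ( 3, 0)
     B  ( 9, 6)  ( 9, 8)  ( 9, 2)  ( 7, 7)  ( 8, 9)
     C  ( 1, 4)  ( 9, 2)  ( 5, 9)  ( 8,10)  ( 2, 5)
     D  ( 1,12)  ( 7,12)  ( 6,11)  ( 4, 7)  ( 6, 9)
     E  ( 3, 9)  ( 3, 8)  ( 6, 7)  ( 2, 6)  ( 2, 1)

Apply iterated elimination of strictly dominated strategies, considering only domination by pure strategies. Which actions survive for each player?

P1 drop A (B beats it: P:9>7 Q:9>8 R:9>1 S:7>4 T:8>3)
P1 drop D (B beats it: P:9>1 Q:9>7 R:9>6 S:7>4 T:8>6)
P1 drop E (B beats it: P:9>3 Q:9>3 R:9>6 S:7>2 T:8>2)
P2 drop P (S beats it: B:7>6 C:10>4)
P2 drop Q (T beats it: B:9>8 C:5>2)
P2 drop R (S beats it: B:7>2 C:10>9)
P1→{B,C} P2→{S,T}

Survivors P1:{B,C} P2:{S,T}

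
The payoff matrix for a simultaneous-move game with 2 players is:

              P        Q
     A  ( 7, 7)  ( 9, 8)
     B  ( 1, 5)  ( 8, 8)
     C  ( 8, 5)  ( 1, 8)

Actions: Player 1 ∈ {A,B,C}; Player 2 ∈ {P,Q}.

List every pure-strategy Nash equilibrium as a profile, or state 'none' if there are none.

(A,P): not NE [P1→C gives 8>7; P2→Q gives 8>7]
(A,Q): NE
(B,P): not NE [P1→C gives 8>1; P2→Q gives 8>5]
(B,Q): not NE [P1→A gives 9>8]
(C,P): not NE [P2→Q gives 8>5]
(C,Q): not NE [P1→A gives 9>1]

PSNE = {(A,Q)}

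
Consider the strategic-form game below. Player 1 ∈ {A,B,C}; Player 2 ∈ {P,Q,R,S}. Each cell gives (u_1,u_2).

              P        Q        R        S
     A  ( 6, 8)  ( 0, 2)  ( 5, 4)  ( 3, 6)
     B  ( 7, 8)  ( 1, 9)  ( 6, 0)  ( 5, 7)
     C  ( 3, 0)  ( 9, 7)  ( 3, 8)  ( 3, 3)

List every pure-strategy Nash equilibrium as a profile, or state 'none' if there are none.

(A,P): not NE [P1→B gives 7>6]
(A,Q): not NE [P1→C gives 9>0; P2→P gives 8>2]
(A,R): not NE [P1→B gives 6>5; P2→P gives 8>4]
(A,S): not NE [P1→B gives 5>3; P2→P gives 8>6]
(B,P): not NE [P2→Q gives 9>8]
(B,Q): not NE [P1→C gives 9>1]
(B,R): not NE [P2→Q gives 9>0]
(B,S): not NE [P2→Q gives 9>7]
(C,P): not NE [P1→B gives 7>3; P2→R gives 8>0]
(C,Q): not NE [P2→R gives 8>7]
(C,R): not NE [P1→B gives 6>3]
(C,S): not NE [P1→B gives 5>3; P2→R gives 8>3]

Equilibria: none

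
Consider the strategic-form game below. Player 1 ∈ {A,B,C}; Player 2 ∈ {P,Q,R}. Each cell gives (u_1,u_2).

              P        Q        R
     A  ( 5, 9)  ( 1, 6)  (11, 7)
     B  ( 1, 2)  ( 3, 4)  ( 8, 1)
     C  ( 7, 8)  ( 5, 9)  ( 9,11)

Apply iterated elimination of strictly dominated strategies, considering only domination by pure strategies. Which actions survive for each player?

Remaining: P1:{A,C} P2:{P,R}

P1 drop B (C beats it: P:7>1 Q:5>3 R:9>8)
P2 drop Q (R beats it: A:7>6 C:11>9)
P1→{A,C} P2→{P,R}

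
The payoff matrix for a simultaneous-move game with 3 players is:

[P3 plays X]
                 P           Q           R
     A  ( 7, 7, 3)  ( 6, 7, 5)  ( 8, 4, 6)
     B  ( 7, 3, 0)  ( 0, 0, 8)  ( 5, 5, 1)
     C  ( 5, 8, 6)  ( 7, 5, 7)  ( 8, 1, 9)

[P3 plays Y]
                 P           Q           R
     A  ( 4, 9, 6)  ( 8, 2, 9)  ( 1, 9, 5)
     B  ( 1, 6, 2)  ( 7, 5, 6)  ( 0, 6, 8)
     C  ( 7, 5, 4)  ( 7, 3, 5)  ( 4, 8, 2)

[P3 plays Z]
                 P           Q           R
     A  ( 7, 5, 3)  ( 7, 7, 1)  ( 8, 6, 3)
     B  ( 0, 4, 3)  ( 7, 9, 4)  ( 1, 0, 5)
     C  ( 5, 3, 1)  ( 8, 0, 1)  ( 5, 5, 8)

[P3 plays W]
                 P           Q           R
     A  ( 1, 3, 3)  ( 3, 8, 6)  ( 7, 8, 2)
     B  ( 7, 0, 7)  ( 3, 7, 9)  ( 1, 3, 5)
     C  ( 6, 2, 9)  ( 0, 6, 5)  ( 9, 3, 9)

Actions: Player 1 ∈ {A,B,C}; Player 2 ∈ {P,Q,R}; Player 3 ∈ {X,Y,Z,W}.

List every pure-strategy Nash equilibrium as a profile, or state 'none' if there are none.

(A,P,X): not NE [P3→Y gives 6>3]
(A,P,Y): not NE [P1→C gives 7>4]
(A,P,Z): not NE [P2→Q gives 7>5; P3→Y gives 6>3]
(A,P,W): not NE [P1→B gives 7>1; P2→R gives 8>3; P3→Y gives 6>3]
(A,Q,X): not NE [P1→C gives 7>6; P3→Y gives 9>5]
(A,Q,Y): not NE [P2→R gives 9>2]
(A,Q,Z): not NE [P1→C gives 8>7; P3→Y gives 9>1]
(A,Q,W): not NE [P3→Y gives 9>6]
(A,R,X): not NE [P2→Q gives 7>4]
(A,R,Y): not NE [P1→C gives 4>1; P3→X gives 6>5]
(A,R,Z): not NE [P2→Q gives 7>6; P3→X gives 6>3]
(A,R,W): not NE [P1→C gives 9>7; P3→X gives 6>2]
(B,P,X): not NE [P2→R gives 5>3; P3→W gives 7>0]
(B,P,Y): not NE [P1→C gives 7>1; P3→W gives 7>2]
(B,P,Z): not NE [P1→A gives 7>0; P2→Q gives 9>4; P3→W gives 7>3]
(B,P,W): not NE [P2→Q gives 7>0]
(B,Q,X): not NE [P1→C gives 7>0; P2→R gives 5>0; P3→W gives 9>8]
(B,Q,Y): not NE [P1→A gives 8>7; P2→R gives 6>5; P3→W gives 9>6]
(B,Q,Z): not NE [P1→C gives 8>7; P3→W gives 9>4]
(B,Q,W): NE
(B,R,X): not NE [P1→C gives 8>5; P3→Y gives 8>1]
(B,R,Y): not NE [P1→C gives 4>0]
(B,R,Z): not NE [P1→A gives 8>1; P2→Q gives 9>0; P3→Y gives 8>5]
(B,R,W): not NE [P1→C gives 9>1; P2→Q gives 7>3; P3→Y gives 8>5]
(C,P,X): not NE [P1→B gives 7>5; P3→W gives 9>6]
(C,P,Y): not NE [P2→R gives 8>5; P3→W gives 9>4]
(C,P,Z): not NE [P1→A gives 7>5; P2→R gives 5>3; P3→W gives 9>1]
(C,P,W): not NE [P1→B gives 7>6; P2→Q gives 6>2]
(C,Q,X): not NE [P2→P gives 8>5]
(C,Q,Y): not NE [P1→A gives 8>7; P2→R gives 8>3; P3→X gives 7>5]
(C,Q,Z): not NE [P2→R gives 5>0; P3→X gives 7>1]
(C,Q,W): not NE [P1→B gives 3>0; P3→X gives 7>5]
(C,R,X): not NE [P2→P gives 8>1]
(C,R,Y): not NE [P3→W gives 9>2]
(C,R,Z): not NE [P1→A gives 8>5; P3→W gives 9>8]
(C,R,W): not NE [P2→Q gives 6>3]

NE set: (B,Q,W)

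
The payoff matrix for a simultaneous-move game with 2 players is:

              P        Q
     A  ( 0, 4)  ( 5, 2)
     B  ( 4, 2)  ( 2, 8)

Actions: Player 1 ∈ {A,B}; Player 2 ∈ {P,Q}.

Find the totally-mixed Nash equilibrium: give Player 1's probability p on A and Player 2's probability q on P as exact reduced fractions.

(p,q) = (3/4, 3/7)

P1 indiff ⇒ q·0+(1-q)·5 = q·4+(1-q)·2 ⇒ q(-4) = (1-q)(-3) ⇒ q = 3/7
P2 indiff ⇒ p·4+(1-p)·2 = p·2+(1-p)·8 ⇒ p(2) = (1-p)(6) ⇒ p = 3/4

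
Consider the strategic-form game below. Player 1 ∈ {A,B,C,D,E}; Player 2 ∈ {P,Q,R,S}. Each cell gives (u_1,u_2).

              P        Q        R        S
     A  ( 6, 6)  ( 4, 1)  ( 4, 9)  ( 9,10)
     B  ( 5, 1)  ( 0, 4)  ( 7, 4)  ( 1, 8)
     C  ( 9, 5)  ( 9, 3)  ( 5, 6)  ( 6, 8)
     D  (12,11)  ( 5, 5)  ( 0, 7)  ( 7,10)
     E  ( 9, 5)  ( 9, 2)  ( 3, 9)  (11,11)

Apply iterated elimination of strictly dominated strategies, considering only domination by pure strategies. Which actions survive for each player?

P2 drop Q (S beats it: A:10>1 B:8>4 C:8>3 D:10>5 E:11>2)
P2 drop R (S beats it: A:10>9 B:8>4 C:8>6 D:10>7 E:11>9)
P1 drop A (E beats it: P:9>6 S:11>9)
P1 drop B (C beats it: P:9>5 S:6>1)
P1 drop C (D beats it: P:12>9 S:7>6)
P1→{D,E} P2→{P,S}

Remaining: P1:{D,E} P2:{P,S}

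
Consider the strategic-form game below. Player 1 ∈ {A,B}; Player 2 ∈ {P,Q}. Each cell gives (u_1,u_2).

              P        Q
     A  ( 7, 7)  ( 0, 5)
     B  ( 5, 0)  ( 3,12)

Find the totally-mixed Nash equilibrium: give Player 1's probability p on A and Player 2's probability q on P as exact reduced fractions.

p=6/7, q=3/5

P1 indiff ⇒ q·7+(1-q)·0 = q·5+(1-q)·3 ⇒ q(2) = (1-q)(3) ⇒ q = 3/5
P2 indiff ⇒ p·7+(1-p)·0 = p·5+(1-p)·12 ⇒ p(2) = (1-p)(12) ⇒ p = 6/7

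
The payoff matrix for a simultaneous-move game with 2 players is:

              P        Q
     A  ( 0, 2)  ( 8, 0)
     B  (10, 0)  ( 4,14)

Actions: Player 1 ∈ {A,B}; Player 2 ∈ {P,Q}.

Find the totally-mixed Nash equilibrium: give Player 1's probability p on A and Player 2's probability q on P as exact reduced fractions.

(p,q) = (7/8, 2/7)

P1 indiff ⇒ q·0+(1-q)·8 = q·10+(1-q)·4 ⇒ q(-10) = (1-q)(-4) ⇒ q = 2/7
P2 indiff ⇒ p·2+(1-p)·0 = p·0+(1-p)·14 ⇒ p(2) = (1-p)(14) ⇒ p = 7/8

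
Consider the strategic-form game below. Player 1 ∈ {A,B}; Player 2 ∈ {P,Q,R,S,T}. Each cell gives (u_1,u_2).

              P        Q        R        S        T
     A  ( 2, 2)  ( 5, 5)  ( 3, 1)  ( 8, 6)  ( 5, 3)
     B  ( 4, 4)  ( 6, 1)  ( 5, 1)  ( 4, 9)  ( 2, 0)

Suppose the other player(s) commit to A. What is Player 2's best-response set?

P2 best: {S}

u_2(P vs A) = 2
u_2(Q vs A) = 5
u_2(R vs A) = 1
u_2(S vs A) = 6
u_2(T vs A) = 3
max payoff 6 at {S}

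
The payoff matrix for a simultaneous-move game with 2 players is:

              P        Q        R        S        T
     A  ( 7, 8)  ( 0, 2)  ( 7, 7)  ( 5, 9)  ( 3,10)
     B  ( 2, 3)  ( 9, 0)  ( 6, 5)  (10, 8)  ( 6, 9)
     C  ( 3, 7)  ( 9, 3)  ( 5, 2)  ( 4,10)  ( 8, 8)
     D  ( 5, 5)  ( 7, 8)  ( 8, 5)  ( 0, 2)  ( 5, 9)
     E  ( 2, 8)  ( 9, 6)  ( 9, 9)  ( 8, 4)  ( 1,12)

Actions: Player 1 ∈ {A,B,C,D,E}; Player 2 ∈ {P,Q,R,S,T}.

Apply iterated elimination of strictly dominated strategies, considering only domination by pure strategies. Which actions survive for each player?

P2 drop P (T beats it: A:10>8 B:9>3 C:8>7 D:9>5 E:12>8)
P2 drop Q (T beats it: A:10>2 B:9>0 C:8>3 D:9>8 E:12>6)
P2 drop R (T beats it: A:10>7 B:9>5 C:8>2 D:9>5 E:12>9)
P1 drop A (B beats it: S:10>5 T:6>3)
P1 drop D (B beats it: S:10>0 T:6>5)
P1 drop E (B beats it: S:10>8 T:6>1)
P1→{B,C} P2→{S,T}

Remaining: P1:{B,C} P2:{S,T}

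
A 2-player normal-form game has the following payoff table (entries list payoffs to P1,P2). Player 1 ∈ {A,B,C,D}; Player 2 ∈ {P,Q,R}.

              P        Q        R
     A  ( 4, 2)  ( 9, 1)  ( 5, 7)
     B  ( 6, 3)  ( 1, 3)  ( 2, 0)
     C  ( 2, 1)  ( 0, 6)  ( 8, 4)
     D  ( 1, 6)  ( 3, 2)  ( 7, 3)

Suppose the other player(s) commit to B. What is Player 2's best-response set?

u_2(P vs B) = 3
u_2(Q vs B) = 3
u_2(R vs B) = 0
max payoff 3 at {P,Q}

argmax u_2 = {P,Q}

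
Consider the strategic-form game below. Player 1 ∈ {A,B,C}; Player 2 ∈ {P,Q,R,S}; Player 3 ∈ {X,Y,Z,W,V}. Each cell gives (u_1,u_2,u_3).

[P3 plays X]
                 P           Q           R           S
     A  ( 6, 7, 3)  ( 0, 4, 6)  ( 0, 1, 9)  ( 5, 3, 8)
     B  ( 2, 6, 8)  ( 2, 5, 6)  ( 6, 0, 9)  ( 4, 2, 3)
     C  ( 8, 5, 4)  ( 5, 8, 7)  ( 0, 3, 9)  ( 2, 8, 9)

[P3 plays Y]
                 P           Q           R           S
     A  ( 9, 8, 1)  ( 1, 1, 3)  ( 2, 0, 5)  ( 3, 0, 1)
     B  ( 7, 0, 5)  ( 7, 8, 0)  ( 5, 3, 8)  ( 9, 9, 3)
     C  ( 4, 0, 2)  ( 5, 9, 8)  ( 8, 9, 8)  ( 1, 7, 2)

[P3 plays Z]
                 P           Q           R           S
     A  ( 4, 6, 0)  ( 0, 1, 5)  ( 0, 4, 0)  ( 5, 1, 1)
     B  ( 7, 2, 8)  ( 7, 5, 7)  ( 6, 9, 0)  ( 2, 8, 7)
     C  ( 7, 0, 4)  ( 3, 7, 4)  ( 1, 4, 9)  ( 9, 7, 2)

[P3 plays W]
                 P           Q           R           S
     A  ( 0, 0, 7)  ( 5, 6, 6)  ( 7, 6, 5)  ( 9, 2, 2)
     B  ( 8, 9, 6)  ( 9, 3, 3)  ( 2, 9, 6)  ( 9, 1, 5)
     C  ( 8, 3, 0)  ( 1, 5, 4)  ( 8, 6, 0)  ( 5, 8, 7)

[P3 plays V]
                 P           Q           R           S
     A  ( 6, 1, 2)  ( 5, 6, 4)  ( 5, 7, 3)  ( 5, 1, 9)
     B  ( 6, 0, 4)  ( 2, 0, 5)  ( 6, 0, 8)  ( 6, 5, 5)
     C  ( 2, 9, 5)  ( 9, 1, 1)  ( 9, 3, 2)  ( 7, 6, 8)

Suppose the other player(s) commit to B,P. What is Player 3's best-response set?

P3 best: {X,Z}

u_3(X vs B,P) = 8
u_3(Y vs B,P) = 5
u_3(Z vs B,P) = 8
u_3(W vs B,P) = 6
u_3(V vs B,P) = 4
max payoff 8 at {X,Z}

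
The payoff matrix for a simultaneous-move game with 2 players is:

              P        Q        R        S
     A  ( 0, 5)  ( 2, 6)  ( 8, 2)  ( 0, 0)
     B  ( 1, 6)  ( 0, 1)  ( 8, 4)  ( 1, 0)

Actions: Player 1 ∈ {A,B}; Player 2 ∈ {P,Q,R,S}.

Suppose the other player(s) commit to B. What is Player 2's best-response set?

u_2(P vs B) = 6
u_2(Q vs B) = 1
u_2(R vs B) = 4
u_2(S vs B) = 0
max payoff 6 at {P}

BR_2 = {P}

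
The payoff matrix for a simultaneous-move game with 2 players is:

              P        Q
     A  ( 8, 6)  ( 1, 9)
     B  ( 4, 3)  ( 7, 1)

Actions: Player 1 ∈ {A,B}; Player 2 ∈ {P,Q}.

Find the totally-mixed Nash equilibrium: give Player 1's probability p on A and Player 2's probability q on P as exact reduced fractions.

P1 indiff ⇒ q·8+(1-q)·1 = q·4+(1-q)·7 ⇒ q(4) = (1-q)(6) ⇒ q = 3/5
P2 indiff ⇒ p·6+(1-p)·3 = p·9+(1-p)·1 ⇒ p(-3) = (1-p)(-2) ⇒ p = 2/5

P1 mixes 2/5 on A; P2 mixes 3/5 on P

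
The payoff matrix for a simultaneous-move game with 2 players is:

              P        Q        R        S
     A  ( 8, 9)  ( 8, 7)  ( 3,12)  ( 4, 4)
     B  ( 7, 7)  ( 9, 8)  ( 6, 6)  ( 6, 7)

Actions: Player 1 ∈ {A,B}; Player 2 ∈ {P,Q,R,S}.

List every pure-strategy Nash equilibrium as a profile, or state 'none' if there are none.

PSNE = {(B,Q)}

(A,P): not NE [P2→R gives 12>9]
(A,Q): not NE [P1→B gives 9>8; P2→R gives 12>7]
(A,R): not NE [P1→B gives 6>3]
(A,S): not NE [P1→B gives 6>4; P2→R gives 12>4]
(B,P): not NE [P1→A gives 8>7; P2→Q gives 8>7]
(B,Q): NE
(B,R): not NE [P2→Q gives 8>6]
(B,S): not NE [P2→Q gives 8>7]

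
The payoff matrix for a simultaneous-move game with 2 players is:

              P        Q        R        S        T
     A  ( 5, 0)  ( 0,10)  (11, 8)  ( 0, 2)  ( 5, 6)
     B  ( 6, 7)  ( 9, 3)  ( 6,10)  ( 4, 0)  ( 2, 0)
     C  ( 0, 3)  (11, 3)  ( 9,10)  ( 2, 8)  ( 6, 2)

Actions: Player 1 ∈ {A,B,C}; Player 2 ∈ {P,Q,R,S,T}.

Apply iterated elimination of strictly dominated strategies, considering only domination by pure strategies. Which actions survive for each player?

P2 drop P (R beats it: A:8>0 B:10>7 C:10>3)
P2 drop S (R beats it: A:8>2 B:10>0 C:10>8)
P1 drop B (C beats it: Q:11>9 R:9>6 T:6>2)
P2 drop T (Q beats it: A:10>6 C:3>2)
P1→{A,C} P2→{Q,R}

Remaining: P1:{A,C} P2:{Q,R}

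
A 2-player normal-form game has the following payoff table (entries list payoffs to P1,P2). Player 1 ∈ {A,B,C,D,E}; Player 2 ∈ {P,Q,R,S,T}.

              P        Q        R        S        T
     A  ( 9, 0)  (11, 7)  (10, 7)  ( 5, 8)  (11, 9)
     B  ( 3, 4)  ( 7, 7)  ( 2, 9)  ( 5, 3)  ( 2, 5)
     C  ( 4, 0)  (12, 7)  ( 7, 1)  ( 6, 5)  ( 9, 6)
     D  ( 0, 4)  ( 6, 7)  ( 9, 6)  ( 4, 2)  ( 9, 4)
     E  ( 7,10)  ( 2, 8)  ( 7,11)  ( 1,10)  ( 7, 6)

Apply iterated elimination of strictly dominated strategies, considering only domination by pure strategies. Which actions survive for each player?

P1 drop B (C beats it: P:4>3 Q:12>7 R:7>2 S:6>5 T:9>2)
P1 drop D (A beats it: P:9>0 Q:11>6 R:10>9 S:5>4 T:11>9)
P1 drop E (A beats it: P:9>7 Q:11>2 R:10>7 S:5>1 T:11>7)
P2 drop P (Q beats it: A:7>0 C:7>0)
P2 drop R (S beats it: A:8>7 C:5>1)
P2 drop S (T beats it: A:9>8 C:6>5)
P1→{A,C} P2→{Q,T}

IESDS → P1:{A,C} P2:{Q,T}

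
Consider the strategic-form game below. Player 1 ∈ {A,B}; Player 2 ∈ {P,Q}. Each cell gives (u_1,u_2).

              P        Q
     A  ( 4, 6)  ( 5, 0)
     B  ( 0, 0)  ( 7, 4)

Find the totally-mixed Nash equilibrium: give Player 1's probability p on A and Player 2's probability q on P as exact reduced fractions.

p=2/5, q=1/3

P1 indiff ⇒ q·4+(1-q)·5 = q·0+(1-q)·7 ⇒ q(4) = (1-q)(2) ⇒ q = 1/3
P2 indiff ⇒ p·6+(1-p)·0 = p·0+(1-p)·4 ⇒ p(6) = (1-p)(4) ⇒ p = 2/5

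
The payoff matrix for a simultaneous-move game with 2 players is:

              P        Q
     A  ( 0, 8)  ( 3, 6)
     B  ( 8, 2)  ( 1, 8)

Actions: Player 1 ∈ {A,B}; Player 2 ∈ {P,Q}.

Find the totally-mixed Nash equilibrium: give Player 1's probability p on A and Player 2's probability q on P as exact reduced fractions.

(p,q) = (3/4, 1/5)

P1 indiff ⇒ q·0+(1-q)·3 = q·8+(1-q)·1 ⇒ q(-8) = (1-q)(-2) ⇒ q = 1/5
P2 indiff ⇒ p·8+(1-p)·2 = p·6+(1-p)·8 ⇒ p(2) = (1-p)(6) ⇒ p = 3/4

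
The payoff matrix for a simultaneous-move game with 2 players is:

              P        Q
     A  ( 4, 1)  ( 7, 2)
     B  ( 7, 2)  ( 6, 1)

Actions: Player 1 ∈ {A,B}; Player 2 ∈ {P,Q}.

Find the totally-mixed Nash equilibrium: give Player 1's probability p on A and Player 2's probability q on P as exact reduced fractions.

(p,q) = (1/2, 1/4)

P1 indiff ⇒ q·4+(1-q)·7 = q·7+(1-q)·6 ⇒ q(-3) = (1-q)(-1) ⇒ q = 1/4
P2 indiff ⇒ p·1+(1-p)·2 = p·2+(1-p)·1 ⇒ p(-1) = (1-p)(-1) ⇒ p = 1/2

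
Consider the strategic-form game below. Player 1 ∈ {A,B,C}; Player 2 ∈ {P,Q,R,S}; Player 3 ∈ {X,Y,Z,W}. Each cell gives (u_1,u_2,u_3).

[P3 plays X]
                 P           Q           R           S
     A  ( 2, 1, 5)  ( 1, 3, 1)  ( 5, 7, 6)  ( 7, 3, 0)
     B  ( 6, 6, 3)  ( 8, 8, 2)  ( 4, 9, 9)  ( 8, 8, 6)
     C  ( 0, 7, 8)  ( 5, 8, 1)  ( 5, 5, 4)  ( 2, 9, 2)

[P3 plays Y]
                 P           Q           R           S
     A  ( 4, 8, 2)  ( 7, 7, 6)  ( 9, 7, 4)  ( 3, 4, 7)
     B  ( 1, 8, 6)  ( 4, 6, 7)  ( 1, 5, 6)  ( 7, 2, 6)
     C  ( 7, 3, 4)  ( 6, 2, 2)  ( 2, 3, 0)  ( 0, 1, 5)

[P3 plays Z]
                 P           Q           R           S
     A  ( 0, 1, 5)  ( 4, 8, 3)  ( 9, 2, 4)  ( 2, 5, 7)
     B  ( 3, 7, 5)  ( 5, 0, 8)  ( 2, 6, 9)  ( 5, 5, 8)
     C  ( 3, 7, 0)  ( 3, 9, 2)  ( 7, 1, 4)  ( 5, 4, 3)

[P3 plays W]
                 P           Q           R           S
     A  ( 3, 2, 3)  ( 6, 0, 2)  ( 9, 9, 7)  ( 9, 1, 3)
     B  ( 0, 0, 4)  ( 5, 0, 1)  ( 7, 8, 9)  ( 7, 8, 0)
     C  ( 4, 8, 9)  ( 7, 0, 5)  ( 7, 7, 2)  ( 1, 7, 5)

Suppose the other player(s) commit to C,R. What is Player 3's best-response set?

u_3(X vs C,R) = 4
u_3(Y vs C,R) = 0
u_3(Z vs C,R) = 4
u_3(W vs C,R) = 2
max payoff 4 at {X,Z}

P3 best: {X,Z}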